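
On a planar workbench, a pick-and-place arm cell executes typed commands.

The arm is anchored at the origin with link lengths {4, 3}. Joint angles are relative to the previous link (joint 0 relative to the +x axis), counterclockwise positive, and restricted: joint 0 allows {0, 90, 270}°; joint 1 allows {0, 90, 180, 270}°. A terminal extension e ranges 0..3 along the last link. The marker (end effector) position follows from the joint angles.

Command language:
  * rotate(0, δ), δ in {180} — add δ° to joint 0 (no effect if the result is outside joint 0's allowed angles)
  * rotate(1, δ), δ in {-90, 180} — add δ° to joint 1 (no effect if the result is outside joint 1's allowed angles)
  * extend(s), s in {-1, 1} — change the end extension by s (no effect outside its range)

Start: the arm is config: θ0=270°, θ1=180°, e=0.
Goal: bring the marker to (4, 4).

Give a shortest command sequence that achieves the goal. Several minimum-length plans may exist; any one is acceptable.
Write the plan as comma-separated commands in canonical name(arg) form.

start: config: θ0=270°, θ1=180°, e=0
t=1 rotate(1, 180) ⇒ config: θ0=270°, θ1=0°, e=0
t=2 rotate(0, 180) ⇒ config: θ0=90°, θ1=0°, e=0
t=3 rotate(1, -90) ⇒ config: θ0=90°, θ1=270°, e=0
t=4 extend(1) ⇒ config: θ0=90°, θ1=270°, e=1
minimal: 4 command(s), checked below 4.

rotate(1, 180), rotate(0, 180), rotate(1, -90), extend(1)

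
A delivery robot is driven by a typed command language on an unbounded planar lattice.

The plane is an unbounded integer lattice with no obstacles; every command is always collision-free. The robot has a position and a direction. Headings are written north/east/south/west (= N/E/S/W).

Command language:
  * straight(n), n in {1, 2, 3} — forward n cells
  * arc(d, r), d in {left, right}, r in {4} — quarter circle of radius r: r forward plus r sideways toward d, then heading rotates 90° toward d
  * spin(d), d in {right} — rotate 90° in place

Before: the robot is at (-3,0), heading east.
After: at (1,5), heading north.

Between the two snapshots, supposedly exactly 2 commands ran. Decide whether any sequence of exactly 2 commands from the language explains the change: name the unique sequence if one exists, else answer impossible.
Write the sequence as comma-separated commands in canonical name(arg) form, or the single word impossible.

key: position moved to (1,5) AND the heading swung to N — translation plus rotation needed
t0: at (-3,0), heading east
t=1 arc(left, 4) ⇒ at (1,4), heading north
t=2 straight(1) ⇒ at (1,5), heading north
no rival 2-sequence matches.

arc(left, 4), straight(1)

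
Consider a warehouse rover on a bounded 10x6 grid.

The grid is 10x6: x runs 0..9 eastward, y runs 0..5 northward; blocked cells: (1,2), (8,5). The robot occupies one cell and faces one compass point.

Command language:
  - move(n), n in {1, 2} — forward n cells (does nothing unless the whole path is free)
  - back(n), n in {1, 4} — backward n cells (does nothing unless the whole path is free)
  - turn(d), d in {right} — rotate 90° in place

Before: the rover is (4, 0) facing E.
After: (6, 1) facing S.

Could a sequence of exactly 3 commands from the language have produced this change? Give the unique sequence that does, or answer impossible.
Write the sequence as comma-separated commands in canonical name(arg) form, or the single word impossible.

key: position moved to (6,1) AND the heading swung to S — translation plus rotation needed
begin: (4, 0) facing E
step 1 (move(2)): (6, 0) facing E
step 2 (turn(right)): (6, 0) facing S
step 3 (back(1)): (6, 1) facing S
all 125 alternatives checked — unique.

move(2), turn(right), back(1)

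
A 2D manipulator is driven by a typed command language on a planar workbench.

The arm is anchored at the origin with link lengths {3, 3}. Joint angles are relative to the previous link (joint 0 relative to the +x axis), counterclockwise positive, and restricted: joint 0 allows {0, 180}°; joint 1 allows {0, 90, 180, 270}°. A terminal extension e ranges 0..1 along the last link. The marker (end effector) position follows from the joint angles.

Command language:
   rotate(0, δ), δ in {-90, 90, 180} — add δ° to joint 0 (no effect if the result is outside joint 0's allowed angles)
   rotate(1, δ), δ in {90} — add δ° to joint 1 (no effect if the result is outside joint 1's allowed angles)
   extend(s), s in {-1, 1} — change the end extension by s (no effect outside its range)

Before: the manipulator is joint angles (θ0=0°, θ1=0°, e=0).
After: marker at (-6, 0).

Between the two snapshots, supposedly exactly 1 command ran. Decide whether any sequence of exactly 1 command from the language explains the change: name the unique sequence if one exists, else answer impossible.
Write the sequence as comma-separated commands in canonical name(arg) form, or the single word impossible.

start: joint angles (θ0=0°, θ1=0°, e=0)
[1] after rotate(0, 180): joint angles (θ0=180°, θ1=0°, e=0)
no rival 1-sequence matches.

rotate(0, 180)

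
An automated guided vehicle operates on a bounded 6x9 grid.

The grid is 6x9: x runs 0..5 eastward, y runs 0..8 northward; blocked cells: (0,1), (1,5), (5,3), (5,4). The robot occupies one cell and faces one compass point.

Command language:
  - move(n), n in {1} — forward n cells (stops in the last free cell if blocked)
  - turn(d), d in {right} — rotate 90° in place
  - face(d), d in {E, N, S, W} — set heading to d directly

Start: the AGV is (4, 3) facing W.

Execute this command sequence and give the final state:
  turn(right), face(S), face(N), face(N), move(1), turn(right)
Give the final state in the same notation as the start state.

(4, 4) facing E

start: (4, 3) facing W
t=1 turn(right) ⇒ (4, 3) facing N
t=2 face(S) ⇒ (4, 3) facing S
t=3 face(N) ⇒ (4, 3) facing N
t=4 face(N) ⇒ (4, 3) facing N
t=5 move(1) ⇒ (4, 4) facing N
t=6 turn(right) ⇒ (4, 4) facing E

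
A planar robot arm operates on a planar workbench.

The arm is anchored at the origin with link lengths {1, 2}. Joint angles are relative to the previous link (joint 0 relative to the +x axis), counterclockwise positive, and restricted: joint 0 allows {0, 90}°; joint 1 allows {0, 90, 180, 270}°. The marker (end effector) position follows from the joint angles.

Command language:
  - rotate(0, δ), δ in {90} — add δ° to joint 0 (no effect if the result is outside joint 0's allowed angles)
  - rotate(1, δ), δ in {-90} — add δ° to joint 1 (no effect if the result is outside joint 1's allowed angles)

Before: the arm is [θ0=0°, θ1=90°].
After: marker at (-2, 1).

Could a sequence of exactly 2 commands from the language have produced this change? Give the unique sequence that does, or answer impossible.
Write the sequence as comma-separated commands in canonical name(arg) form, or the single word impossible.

rotate(0, 90), rotate(0, 90)

initial: [θ0=0°, θ1=90°]
t=1 rotate(0, 90) ⇒ [θ0=90°, θ1=90°]
t=2 rotate(0, 90) ⇒ [θ0=90°, θ1=90°]
no other 2-command option fits: unique.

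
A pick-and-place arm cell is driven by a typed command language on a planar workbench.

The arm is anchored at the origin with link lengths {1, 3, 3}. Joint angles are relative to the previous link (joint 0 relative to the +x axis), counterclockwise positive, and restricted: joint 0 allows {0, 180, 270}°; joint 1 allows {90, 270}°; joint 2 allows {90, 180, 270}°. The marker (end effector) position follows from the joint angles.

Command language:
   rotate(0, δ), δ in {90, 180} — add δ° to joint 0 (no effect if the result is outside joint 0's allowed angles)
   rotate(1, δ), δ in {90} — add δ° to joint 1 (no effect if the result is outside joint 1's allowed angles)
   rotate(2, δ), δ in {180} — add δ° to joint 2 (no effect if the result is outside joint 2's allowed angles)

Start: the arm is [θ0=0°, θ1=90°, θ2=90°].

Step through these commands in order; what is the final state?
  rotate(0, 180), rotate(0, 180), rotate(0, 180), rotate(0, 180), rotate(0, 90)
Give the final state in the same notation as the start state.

begin: [θ0=0°, θ1=90°, θ2=90°]
step 1 (rotate(0, 180)): [θ0=180°, θ1=90°, θ2=90°]
step 2 (rotate(0, 180)): [θ0=0°, θ1=90°, θ2=90°]
step 3 (rotate(0, 180)): [θ0=180°, θ1=90°, θ2=90°]
step 4 (rotate(0, 180)): [θ0=0°, θ1=90°, θ2=90°]
step 5 (rotate(0, 90)): [θ0=0°, θ1=90°, θ2=90°]

[θ0=0°, θ1=90°, θ2=90°]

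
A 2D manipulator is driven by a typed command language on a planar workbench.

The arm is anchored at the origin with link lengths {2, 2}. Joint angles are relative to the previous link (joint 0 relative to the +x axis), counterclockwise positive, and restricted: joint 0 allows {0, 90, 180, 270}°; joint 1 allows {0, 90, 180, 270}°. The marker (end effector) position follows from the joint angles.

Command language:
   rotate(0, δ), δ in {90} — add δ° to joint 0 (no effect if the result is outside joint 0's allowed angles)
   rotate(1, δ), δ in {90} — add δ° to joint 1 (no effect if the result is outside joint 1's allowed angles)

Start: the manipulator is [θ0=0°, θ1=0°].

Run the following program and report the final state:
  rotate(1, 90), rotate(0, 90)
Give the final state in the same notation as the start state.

[θ0=90°, θ1=90°]

t0: [θ0=0°, θ1=0°]
t=1 rotate(1, 90) ⇒ [θ0=0°, θ1=90°]
t=2 rotate(0, 90) ⇒ [θ0=90°, θ1=90°]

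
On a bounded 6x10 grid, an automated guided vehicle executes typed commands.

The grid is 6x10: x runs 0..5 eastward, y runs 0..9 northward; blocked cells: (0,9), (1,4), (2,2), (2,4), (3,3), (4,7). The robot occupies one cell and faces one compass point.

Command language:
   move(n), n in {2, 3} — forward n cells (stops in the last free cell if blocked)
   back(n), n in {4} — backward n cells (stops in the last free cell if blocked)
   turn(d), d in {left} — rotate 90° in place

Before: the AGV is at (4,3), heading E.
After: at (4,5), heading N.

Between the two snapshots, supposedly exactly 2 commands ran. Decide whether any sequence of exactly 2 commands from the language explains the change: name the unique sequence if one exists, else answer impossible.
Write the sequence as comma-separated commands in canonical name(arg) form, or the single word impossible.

turn(left), move(2)

key: order matters: swapping turn(left) and move(2) lands elsewhere
from: at (4,3), heading E
1. turn(left) → at (4,3), heading N
2. move(2) → at (4,5), heading N
all 16 alternatives checked — unique.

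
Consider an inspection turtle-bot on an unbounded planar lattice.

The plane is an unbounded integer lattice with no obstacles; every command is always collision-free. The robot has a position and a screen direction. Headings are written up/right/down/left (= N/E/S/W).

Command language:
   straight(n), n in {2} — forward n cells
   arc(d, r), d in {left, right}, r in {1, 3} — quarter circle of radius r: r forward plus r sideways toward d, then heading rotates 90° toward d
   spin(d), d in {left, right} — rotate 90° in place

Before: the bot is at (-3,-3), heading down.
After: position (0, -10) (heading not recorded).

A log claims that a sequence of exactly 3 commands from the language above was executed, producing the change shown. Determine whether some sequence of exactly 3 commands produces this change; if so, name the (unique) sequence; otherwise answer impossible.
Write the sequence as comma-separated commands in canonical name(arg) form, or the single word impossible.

key: running arc(left, 3) before straight(2) would end elsewhere — order is forced
from: at (-3,-3), heading down
[1] after straight(2): at (-3,-5), heading down
[2] after straight(2): at (-3,-7), heading down
[3] after arc(left, 3): at (0,-10), heading right
uniquely the one of 343 3-step routes that fits.

straight(2), straight(2), arc(left, 3)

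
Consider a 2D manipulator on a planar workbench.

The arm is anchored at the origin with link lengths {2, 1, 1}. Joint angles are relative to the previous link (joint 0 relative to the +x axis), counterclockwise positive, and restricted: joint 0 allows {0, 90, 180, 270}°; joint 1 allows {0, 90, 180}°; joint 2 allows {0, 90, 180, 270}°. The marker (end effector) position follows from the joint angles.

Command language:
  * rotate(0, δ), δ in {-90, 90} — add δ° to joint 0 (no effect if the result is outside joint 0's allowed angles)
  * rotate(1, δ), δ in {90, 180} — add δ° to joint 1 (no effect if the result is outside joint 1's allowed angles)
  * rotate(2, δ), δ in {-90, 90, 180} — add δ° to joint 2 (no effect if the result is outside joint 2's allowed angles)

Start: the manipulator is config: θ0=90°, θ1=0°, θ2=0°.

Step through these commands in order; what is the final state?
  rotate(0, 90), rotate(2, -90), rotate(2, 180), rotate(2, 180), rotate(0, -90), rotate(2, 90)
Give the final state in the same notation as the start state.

config: θ0=90°, θ1=0°, θ2=0°

initial: config: θ0=90°, θ1=0°, θ2=0°
1. rotate(0, 90) → config: θ0=180°, θ1=0°, θ2=0°
2. rotate(2, -90) → config: θ0=180°, θ1=0°, θ2=270°
3. rotate(2, 180) → config: θ0=180°, θ1=0°, θ2=90°
4. rotate(2, 180) → config: θ0=180°, θ1=0°, θ2=270°
5. rotate(0, -90) → config: θ0=90°, θ1=0°, θ2=270°
6. rotate(2, 90) → config: θ0=90°, θ1=0°, θ2=0°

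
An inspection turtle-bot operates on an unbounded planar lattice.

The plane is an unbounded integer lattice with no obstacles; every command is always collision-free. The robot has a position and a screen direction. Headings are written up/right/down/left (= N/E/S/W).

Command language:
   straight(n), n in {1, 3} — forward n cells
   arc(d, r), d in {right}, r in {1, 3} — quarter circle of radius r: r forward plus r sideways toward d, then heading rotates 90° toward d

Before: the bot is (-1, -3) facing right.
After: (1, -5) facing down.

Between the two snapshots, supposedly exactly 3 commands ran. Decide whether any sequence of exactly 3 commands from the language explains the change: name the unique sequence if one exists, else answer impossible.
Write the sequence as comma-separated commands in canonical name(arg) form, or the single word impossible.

key: cell and facing (now S) both changed — the 3 commands mix motion and turning
start: (-1, -3) facing right
1. straight(1) → (0, -3) facing right
2. arc(right, 1) → (1, -4) facing down
3. straight(1) → (1, -5) facing down
uniquely the one of 64 3-step routes that fits.

straight(1), arc(right, 1), straight(1)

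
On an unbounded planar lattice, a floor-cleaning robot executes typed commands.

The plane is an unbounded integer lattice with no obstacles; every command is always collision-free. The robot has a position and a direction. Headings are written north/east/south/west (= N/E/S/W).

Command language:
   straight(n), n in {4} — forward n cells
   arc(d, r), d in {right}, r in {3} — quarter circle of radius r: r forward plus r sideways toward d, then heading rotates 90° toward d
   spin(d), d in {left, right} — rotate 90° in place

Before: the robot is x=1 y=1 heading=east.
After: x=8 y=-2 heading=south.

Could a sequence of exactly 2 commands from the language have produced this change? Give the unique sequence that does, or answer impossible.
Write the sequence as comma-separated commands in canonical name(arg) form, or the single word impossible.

straight(4), arc(right, 3)

key: running arc(right, 3) before straight(4) would end elsewhere — order is forced
from: x=1 y=1 heading=east
[1] after straight(4): x=5 y=1 heading=east
[2] after arc(right, 3): x=8 y=-2 heading=south
uniquely the one of 16 2-step routes that fits.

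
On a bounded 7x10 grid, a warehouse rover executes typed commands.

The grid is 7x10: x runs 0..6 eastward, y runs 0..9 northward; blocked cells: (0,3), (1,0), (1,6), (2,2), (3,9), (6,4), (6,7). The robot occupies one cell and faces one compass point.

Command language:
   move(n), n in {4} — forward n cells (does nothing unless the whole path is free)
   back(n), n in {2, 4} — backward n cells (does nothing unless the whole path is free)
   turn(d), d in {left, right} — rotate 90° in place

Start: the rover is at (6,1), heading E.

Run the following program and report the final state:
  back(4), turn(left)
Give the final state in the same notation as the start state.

at (2,1), heading N

start: at (6,1), heading E
t=1 back(4) ⇒ at (2,1), heading E
t=2 turn(left) ⇒ at (2,1), heading N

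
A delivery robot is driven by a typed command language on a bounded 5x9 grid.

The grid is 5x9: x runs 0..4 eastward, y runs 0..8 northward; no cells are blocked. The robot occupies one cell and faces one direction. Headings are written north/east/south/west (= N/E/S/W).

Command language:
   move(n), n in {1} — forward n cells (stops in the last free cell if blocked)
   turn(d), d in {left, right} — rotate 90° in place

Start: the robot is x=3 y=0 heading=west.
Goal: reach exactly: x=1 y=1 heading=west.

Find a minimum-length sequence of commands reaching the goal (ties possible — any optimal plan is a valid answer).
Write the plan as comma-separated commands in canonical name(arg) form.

begin: x=3 y=0 heading=west
step 1 (turn(right)): x=3 y=0 heading=north
step 2 (move(1)): x=3 y=1 heading=north
step 3 (turn(left)): x=3 y=1 heading=west
step 4 (move(1)): x=2 y=1 heading=west
step 5 (move(1)): x=1 y=1 heading=west
minimal: 5 command(s), checked below 5.

turn(right), move(1), turn(left), move(1), move(1)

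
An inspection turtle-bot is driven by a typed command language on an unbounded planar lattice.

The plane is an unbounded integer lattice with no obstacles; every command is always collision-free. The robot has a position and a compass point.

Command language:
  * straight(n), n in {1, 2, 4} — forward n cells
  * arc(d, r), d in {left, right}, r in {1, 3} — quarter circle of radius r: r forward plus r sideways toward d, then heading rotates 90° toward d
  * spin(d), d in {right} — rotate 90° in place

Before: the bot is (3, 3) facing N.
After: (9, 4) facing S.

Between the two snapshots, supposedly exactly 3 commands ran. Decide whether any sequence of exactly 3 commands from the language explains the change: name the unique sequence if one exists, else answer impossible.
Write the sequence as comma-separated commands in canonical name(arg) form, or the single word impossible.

straight(1), arc(right, 3), arc(right, 3)

key: order matters: swapping straight(1) and arc(right, 3) lands elsewhere
begin: (3, 3) facing N
t=1 straight(1) ⇒ (3, 4) facing N
t=2 arc(right, 3) ⇒ (6, 7) facing E
t=3 arc(right, 3) ⇒ (9, 4) facing S
no other 3-command option fits: unique.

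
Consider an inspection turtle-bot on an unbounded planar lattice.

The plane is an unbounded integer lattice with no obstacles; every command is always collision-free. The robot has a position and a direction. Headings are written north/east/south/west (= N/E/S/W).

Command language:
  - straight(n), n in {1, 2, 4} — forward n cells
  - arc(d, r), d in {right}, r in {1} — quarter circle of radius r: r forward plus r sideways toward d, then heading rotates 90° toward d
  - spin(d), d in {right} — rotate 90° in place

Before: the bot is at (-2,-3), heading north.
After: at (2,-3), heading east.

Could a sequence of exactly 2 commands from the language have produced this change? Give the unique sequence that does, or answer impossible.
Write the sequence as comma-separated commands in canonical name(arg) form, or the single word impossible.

spin(right), straight(4)

key: cell and facing (now E) both changed — the 2 commands mix motion and turning
from: at (-2,-3), heading north
t=1 spin(right) ⇒ at (-2,-3), heading east
t=2 straight(4) ⇒ at (2,-3), heading east
all 25 alternatives checked — unique.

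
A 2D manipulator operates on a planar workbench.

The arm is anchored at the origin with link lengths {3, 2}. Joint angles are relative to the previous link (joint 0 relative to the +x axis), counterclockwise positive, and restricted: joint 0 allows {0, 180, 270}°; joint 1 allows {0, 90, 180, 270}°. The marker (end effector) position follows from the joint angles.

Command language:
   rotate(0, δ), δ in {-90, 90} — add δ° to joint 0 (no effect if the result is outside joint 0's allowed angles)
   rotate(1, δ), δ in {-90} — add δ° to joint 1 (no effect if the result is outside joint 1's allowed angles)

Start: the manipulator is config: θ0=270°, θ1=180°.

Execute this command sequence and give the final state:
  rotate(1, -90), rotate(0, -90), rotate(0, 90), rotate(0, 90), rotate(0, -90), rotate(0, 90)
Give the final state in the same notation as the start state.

begin: config: θ0=270°, θ1=180°
1. rotate(1, -90) → config: θ0=270°, θ1=90°
2. rotate(0, -90) → config: θ0=180°, θ1=90°
3. rotate(0, 90) → config: θ0=270°, θ1=90°
4. rotate(0, 90) → config: θ0=0°, θ1=90°
5. rotate(0, -90) → config: θ0=270°, θ1=90°
6. rotate(0, 90) → config: θ0=0°, θ1=90°

config: θ0=0°, θ1=90°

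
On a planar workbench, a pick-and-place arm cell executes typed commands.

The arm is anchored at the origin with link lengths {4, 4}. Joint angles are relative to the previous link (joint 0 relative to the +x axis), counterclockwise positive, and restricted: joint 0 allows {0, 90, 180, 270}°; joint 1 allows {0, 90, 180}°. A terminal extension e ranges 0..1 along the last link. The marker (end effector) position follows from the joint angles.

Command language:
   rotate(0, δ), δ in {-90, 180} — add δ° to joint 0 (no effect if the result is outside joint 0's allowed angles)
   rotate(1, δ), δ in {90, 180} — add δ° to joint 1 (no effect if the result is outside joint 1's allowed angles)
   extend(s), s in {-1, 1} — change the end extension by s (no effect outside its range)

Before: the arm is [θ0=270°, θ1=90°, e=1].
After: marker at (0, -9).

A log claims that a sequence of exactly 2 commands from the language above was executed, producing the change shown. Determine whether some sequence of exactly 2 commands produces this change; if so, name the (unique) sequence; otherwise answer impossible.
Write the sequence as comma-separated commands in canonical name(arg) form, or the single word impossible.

rotate(1, 90), rotate(1, 180)

key: order matters: swapping rotate(1, 90) and rotate(1, 180) lands elsewhere
t0: [θ0=270°, θ1=90°, e=1]
step 1 (rotate(1, 90)): [θ0=270°, θ1=180°, e=1]
step 2 (rotate(1, 180)): [θ0=270°, θ1=0°, e=1]
uniquely the one of 36 2-step routes that fits.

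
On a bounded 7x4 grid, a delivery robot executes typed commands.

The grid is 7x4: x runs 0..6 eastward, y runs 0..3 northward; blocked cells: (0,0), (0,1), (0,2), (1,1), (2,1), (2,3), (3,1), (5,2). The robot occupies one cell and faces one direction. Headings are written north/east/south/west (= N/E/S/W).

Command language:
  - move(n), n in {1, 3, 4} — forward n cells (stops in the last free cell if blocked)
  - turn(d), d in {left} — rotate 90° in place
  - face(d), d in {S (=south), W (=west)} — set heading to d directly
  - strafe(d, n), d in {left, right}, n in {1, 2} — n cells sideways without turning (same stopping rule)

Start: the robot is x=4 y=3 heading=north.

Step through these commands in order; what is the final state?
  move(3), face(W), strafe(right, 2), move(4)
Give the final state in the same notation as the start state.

begin: x=4 y=3 heading=north
step 1 (move(3)): x=4 y=3 heading=north
step 2 (face(W)): x=4 y=3 heading=west
step 3 (strafe(right, 2)): x=4 y=3 heading=west
step 4 (move(4)): x=3 y=3 heading=west

x=3 y=3 heading=west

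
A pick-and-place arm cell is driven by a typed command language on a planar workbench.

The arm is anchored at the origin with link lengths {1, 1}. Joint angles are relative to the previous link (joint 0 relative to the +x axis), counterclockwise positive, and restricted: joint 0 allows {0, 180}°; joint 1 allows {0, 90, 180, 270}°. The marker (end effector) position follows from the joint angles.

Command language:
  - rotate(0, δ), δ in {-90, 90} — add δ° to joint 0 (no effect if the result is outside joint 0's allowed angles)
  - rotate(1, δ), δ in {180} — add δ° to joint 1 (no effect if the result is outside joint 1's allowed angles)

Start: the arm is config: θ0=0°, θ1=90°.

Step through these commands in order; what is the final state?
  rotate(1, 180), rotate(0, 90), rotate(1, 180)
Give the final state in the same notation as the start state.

config: θ0=0°, θ1=90°

t0: config: θ0=0°, θ1=90°
t=1 rotate(1, 180) ⇒ config: θ0=0°, θ1=270°
t=2 rotate(0, 90) ⇒ config: θ0=0°, θ1=270°
t=3 rotate(1, 180) ⇒ config: θ0=0°, θ1=90°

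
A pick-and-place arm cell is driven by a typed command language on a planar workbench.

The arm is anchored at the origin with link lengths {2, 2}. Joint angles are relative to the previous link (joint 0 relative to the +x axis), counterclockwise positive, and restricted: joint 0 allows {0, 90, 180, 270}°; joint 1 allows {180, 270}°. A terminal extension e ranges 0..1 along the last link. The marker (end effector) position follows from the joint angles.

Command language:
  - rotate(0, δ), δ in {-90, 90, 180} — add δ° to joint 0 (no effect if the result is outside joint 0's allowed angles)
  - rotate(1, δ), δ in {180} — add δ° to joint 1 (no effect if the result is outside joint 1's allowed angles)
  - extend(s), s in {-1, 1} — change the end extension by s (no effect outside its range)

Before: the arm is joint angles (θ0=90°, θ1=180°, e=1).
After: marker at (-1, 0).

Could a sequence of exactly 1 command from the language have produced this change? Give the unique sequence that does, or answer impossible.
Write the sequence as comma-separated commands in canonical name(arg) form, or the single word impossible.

rotate(0, -90)

t0: joint angles (θ0=90°, θ1=180°, e=1)
step 1 (rotate(0, -90)): joint angles (θ0=0°, θ1=180°, e=1)
all 6 alternatives checked — unique.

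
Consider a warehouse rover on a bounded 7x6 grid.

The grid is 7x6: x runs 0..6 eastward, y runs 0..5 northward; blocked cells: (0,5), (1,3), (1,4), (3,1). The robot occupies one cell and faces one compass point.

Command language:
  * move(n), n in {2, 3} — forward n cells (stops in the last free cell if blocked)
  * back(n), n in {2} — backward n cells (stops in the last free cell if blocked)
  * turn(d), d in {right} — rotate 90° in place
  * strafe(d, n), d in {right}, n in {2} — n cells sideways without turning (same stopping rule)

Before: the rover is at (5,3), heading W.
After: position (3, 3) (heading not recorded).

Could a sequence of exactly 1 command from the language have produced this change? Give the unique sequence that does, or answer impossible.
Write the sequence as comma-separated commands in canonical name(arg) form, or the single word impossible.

move(2)

begin: at (5,3), heading W
step 1 (move(2)): at (3,3), heading W
all 5 alternatives checked — unique.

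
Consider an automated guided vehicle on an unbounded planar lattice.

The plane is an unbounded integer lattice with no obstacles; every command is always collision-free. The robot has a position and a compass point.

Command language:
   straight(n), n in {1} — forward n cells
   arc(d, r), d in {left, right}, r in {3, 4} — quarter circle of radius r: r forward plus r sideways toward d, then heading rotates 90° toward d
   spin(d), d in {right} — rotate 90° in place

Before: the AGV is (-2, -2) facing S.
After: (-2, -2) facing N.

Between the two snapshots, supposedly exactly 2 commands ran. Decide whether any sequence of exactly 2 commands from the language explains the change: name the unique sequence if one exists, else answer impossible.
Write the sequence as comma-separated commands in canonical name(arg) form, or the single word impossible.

key: (-2,-2) unmoved — no command in the sequence translates
begin: (-2, -2) facing S
t=1 spin(right) ⇒ (-2, -2) facing W
t=2 spin(right) ⇒ (-2, -2) facing N
all 36 alternatives checked — unique.

spin(right), spin(right)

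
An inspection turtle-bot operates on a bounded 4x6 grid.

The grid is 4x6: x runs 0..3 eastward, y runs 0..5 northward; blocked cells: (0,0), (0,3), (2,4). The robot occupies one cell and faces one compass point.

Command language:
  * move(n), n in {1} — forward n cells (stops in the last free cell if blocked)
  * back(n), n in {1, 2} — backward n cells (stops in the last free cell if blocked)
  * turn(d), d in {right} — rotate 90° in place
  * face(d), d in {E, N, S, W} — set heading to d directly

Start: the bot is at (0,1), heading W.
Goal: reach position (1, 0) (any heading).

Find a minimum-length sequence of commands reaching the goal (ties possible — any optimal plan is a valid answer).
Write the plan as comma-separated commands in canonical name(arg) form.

back(1), turn(right), back(1)

initial: at (0,1), heading W
t=1 back(1) ⇒ at (1,1), heading W
t=2 turn(right) ⇒ at (1,1), heading N
t=3 back(1) ⇒ at (1,0), heading N
nothing shorter than 3 reaches the goal.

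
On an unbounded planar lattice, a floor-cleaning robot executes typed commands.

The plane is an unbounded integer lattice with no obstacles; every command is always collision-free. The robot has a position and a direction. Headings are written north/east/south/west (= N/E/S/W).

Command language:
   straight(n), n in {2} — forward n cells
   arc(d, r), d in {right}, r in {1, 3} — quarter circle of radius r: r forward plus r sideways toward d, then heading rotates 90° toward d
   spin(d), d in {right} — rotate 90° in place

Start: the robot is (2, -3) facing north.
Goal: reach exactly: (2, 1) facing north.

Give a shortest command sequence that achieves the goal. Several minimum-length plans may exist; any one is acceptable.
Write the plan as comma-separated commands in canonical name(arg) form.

start: (2, -3) facing north
step 1 (straight(2)): (2, -1) facing north
step 2 (straight(2)): (2, 1) facing north
no 1-step plan works, so 2 is optimal.

straight(2), straight(2)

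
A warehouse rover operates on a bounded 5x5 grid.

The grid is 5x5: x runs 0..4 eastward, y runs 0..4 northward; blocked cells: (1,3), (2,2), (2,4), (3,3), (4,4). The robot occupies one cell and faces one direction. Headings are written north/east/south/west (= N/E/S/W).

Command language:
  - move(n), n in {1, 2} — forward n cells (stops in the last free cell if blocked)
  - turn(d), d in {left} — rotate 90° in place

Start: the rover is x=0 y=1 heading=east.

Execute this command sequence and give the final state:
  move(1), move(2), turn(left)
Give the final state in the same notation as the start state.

t0: x=0 y=1 heading=east
t=1 move(1) ⇒ x=1 y=1 heading=east
t=2 move(2) ⇒ x=3 y=1 heading=east
t=3 turn(left) ⇒ x=3 y=1 heading=north

x=3 y=1 heading=north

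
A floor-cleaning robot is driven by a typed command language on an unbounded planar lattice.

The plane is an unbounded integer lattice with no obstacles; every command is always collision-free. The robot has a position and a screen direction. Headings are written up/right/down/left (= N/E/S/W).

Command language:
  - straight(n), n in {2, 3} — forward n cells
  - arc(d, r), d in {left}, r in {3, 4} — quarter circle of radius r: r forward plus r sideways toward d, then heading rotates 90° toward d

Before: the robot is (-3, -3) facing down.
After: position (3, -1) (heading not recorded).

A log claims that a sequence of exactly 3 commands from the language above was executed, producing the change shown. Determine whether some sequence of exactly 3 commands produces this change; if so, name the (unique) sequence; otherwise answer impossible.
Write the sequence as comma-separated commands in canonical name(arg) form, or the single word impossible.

key: running straight(2) before arc(left, 3) would end elsewhere — order is forced
t0: (-3, -3) facing down
[1] after arc(left, 3): (0, -6) facing right
[2] after arc(left, 3): (3, -3) facing up
[3] after straight(2): (3, -1) facing up
no rival 3-sequence matches.

arc(left, 3), arc(left, 3), straight(2)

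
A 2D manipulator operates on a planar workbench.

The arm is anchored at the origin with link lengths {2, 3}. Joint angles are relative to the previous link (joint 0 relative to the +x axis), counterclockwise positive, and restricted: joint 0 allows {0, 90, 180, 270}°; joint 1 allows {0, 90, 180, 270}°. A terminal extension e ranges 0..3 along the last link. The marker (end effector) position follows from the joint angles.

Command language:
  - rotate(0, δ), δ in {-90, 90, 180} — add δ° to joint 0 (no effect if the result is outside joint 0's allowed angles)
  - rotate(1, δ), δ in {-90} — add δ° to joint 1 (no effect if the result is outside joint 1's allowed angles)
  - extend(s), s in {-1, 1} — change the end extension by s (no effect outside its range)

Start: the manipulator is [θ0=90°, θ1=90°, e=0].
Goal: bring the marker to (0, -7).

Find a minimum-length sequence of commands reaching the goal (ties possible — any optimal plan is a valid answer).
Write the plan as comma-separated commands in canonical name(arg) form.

start: [θ0=90°, θ1=90°, e=0]
step 1 (rotate(1, -90)): [θ0=90°, θ1=0°, e=0]
step 2 (rotate(0, 180)): [θ0=270°, θ1=0°, e=0]
step 3 (extend(1)): [θ0=270°, θ1=0°, e=1]
step 4 (extend(1)): [θ0=270°, θ1=0°, e=2]
minimal: 4 command(s), checked below 4.

rotate(1, -90), rotate(0, 180), extend(1), extend(1)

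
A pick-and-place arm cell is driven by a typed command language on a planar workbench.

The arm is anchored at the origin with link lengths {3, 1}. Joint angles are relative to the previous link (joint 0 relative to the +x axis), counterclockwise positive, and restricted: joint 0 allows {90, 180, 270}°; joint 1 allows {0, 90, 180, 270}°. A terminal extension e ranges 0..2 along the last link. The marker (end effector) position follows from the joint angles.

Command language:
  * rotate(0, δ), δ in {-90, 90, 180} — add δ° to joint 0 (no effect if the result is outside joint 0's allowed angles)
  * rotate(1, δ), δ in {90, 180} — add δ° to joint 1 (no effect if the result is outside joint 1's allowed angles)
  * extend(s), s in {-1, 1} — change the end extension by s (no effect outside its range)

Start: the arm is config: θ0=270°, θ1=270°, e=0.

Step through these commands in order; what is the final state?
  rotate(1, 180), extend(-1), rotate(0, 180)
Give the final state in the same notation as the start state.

config: θ0=90°, θ1=90°, e=0

begin: config: θ0=270°, θ1=270°, e=0
[1] after rotate(1, 180): config: θ0=270°, θ1=90°, e=0
[2] after extend(-1): config: θ0=270°, θ1=90°, e=0
[3] after rotate(0, 180): config: θ0=90°, θ1=90°, e=0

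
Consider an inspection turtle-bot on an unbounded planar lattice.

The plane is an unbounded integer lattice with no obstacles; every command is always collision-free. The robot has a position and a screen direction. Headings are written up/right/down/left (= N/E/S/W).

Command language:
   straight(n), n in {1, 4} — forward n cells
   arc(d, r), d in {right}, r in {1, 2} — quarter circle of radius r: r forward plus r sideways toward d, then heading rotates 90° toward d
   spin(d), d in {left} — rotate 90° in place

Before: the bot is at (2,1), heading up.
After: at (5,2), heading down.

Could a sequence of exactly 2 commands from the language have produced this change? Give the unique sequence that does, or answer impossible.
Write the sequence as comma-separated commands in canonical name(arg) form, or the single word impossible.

arc(right, 2), arc(right, 1)

key: cell and facing (now S) both changed — the 2 commands mix motion and turning
start: at (2,1), heading up
t=1 arc(right, 2) ⇒ at (4,3), heading right
t=2 arc(right, 1) ⇒ at (5,2), heading down
all 25 alternatives checked — unique.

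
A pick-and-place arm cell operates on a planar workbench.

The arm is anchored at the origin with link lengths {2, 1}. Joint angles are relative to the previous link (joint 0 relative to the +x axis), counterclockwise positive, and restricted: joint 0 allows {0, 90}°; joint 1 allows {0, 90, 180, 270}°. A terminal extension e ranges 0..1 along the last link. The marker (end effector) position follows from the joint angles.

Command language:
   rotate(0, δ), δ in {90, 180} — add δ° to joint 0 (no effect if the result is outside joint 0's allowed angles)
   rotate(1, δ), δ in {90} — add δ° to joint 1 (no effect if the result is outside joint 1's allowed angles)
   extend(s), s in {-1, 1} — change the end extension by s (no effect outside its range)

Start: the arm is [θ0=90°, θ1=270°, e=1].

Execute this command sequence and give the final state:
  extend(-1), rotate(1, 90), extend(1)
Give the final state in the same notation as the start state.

[θ0=90°, θ1=0°, e=1]

from: [θ0=90°, θ1=270°, e=1]
step 1 (extend(-1)): [θ0=90°, θ1=270°, e=0]
step 2 (rotate(1, 90)): [θ0=90°, θ1=0°, e=0]
step 3 (extend(1)): [θ0=90°, θ1=0°, e=1]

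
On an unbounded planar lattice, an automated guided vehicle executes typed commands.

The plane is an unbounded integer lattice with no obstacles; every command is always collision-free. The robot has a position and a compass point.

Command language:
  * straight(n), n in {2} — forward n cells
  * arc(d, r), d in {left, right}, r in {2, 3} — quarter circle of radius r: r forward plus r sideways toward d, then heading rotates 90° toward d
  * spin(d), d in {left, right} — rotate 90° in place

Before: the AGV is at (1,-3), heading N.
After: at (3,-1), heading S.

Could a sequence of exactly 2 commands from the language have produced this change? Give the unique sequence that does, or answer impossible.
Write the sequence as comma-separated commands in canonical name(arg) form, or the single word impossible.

arc(right, 2), spin(right)

key: order matters: swapping arc(right, 2) and spin(right) lands elsewhere
start: at (1,-3), heading N
1. arc(right, 2) → at (3,-1), heading E
2. spin(right) → at (3,-1), heading S
uniquely the one of 49 2-step routes that fits.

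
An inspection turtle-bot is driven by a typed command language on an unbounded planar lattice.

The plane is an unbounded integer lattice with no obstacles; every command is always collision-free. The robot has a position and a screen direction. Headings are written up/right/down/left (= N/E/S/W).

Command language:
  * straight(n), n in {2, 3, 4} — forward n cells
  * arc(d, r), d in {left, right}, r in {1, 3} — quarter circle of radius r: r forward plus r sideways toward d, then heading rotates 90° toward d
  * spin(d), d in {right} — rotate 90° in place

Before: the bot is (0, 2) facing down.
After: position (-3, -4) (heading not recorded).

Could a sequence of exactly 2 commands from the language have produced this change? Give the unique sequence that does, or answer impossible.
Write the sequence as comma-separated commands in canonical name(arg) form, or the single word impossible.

key: order matters: swapping straight(3) and arc(right, 3) lands elsewhere
start: (0, 2) facing down
t=1 straight(3) ⇒ (0, -1) facing down
t=2 arc(right, 3) ⇒ (-3, -4) facing left
no other 2-command option fits: unique.

straight(3), arc(right, 3)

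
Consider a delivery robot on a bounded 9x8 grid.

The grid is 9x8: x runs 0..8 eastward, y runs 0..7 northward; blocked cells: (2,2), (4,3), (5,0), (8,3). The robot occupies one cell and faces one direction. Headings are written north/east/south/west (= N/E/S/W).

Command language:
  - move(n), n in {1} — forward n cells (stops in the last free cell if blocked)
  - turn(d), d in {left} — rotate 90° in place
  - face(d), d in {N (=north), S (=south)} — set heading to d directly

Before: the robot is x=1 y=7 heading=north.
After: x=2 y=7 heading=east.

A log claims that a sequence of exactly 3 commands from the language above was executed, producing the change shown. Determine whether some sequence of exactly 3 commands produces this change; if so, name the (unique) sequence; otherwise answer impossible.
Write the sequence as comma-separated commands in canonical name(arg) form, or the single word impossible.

key: order matters: swapping face(S) and move(1) lands elsewhere
initial: x=1 y=7 heading=north
1. face(S) → x=1 y=7 heading=south
2. turn(left) → x=1 y=7 heading=east
3. move(1) → x=2 y=7 heading=east
uniquely the one of 64 3-step routes that fits.

face(S), turn(left), move(1)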